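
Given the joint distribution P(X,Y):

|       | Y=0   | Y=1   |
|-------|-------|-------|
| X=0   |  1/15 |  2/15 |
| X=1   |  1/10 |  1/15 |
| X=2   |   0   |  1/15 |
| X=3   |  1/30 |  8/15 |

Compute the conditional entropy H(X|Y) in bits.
1.4265 bits

H(X|Y) = H(X,Y) - H(Y)

H(X,Y) = -Σ_{x,y} P(x,y) log₂ P(x,y). Per-cell terms -P(x,y)·log₂P(x,y):
  X=0: 0.26046, 0.38759
  X=1: 0.33219, 0.26046
  X=2: 0.00000, 0.26046
  X=3: 0.16356, 0.48367
  (cells with P = 0 contribute 0)
Sum of the 8 terms: H(X,Y) = 2.1484 bits

Marginal of Y (column sums):
  P(Y=0) = 1/15 + 1/10 + 0 + 1/30 = 1/5
  P(Y=1) = 2/15 + 1/15 + 1/15 + 8/15 = 4/5
H(Y) = -[(1/5)·log₂(1/5) + (4/5)·log₂(4/5)]
  = 0.46439 + 0.25754 = 0.7219 bits

H(X|Y) = H(X,Y) - H(Y) = 2.1484 - 0.7219 = 1.4265 bits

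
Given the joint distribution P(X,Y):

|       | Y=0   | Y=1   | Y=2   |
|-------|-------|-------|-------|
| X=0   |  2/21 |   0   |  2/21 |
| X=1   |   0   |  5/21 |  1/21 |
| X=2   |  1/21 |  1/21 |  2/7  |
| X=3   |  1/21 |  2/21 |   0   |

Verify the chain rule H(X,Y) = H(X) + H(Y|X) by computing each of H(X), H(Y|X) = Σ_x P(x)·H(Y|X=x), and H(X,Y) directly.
H(X) = 1.9035 bits, H(Y|X) = 0.9117 bits, H(X,Y) = 2.8152 bits

Marginal of X (row sums):
  P(X=0) = 2/21 + 0 + 2/21 = 4/21
  P(X=1) = 0 + 5/21 + 1/21 = 2/7
  P(X=2) = 1/21 + 1/21 + 2/7 = 8/21
  P(X=3) = 1/21 + 2/21 + 0 = 1/7
H(X) = -[(4/21)·log₂(4/21) + (2/7)·log₂(2/7) + (8/21)·log₂(8/21) + (1/7)·log₂(1/7)]
  = 0.45568 + 0.51639 + 0.53041 + 0.40105 = 1.9035 bits

H(Y|X) = Σ_x P(x)·H(Y|X=x):
  X=0: P(X=0) = 4/21, P(Y|X=0) = (1/2, 0, 1/2) → H(Y|X=0) = 1.00000
  X=1: P(X=1) = 2/7, P(Y|X=1) = (0, 5/6, 1/6) → H(Y|X=1) = 0.65002
  X=2: P(X=2) = 8/21, P(Y|X=2) = (1/8, 1/8, 3/4) → H(Y|X=2) = 1.06128
  X=3: P(X=3) = 1/7, P(Y|X=3) = (1/3, 2/3, 0) → H(Y|X=3) = 0.91830
H(Y|X) = (4/21)·1.00000 + (2/7)·0.65002 + (8/21)·1.06128 + (1/7)·0.91830 = 0.9117 bits

H(X,Y) = -Σ_{x,y} P(x,y) log₂ P(x,y). Per-cell terms -P(x,y)·log₂P(x,y):
  X=0: 0.32308, 0.00000, 0.32308
  X=1: 0.00000, 0.49295, 0.20916
  X=2: 0.20916, 0.20916, 0.51639
  X=3: 0.20916, 0.32308, 0.00000
  (cells with P = 0 contribute 0)
Sum of the 12 terms: H(X,Y) = 2.8152 bits

Chain rule check:
  H(X) + H(Y|X) = 1.9035 + 0.9117 = 2.8152 bits
  H(X,Y) = 2.8152 bits
✓ Chain rule verified.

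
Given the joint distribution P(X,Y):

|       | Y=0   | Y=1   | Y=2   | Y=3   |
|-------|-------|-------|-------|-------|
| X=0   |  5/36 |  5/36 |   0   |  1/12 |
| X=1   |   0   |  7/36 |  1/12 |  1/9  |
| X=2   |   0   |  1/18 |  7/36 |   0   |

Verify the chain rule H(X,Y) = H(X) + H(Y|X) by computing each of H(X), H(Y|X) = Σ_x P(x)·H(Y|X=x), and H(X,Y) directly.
H(X) = 1.5605 bits, H(Y|X) = 1.3307 bits, H(X,Y) = 2.8913 bits

Marginal of X (row sums):
  P(X=0) = 5/36 + 5/36 + 0 + 1/12 = 13/36
  P(X=1) = 0 + 7/36 + 1/12 + 1/9 = 7/18
  P(X=2) = 0 + 1/18 + 7/36 + 0 = 1/4
H(X) = -[(13/36)·log₂(13/36) + (7/18)·log₂(7/18) + (1/4)·log₂(1/4)]
  = 0.5306 + 0.5299 + 0.5000 = 1.5605 bits

H(Y|X) = Σ_x P(x)·H(Y|X=x):
  X=0: P(X=0) = 13/36, P(Y|X=0) = (5/13, 5/13, 0, 3/13) → H(Y|X=0) = 1.5486
  X=1: P(X=1) = 7/18, P(Y|X=1) = (0, 1/2, 3/14, 2/7) → H(Y|X=1) = 1.4926
  X=2: P(X=2) = 1/4, P(Y|X=2) = (0, 2/9, 7/9, 0) → H(Y|X=2) = 0.7642
H(Y|X) = (13/36)·1.5486 + (7/18)·1.4926 + (1/4)·0.7642 = 1.3307 bits

H(X,Y) = -Σ_{x,y} P(x,y) log₂ P(x,y). Per-cell terms -P(x,y)·log₂P(x,y):
  X=0: 0.3956, 0.3956, 0.0000, 0.2987
  X=1: 0.0000, 0.4594, 0.2987, 0.3522
  X=2: 0.0000, 0.2317, 0.4594, 0.0000
  (cells with P = 0 contribute 0)
Sum of the 12 terms: H(X,Y) = 2.8913 bits

Chain rule check:
  H(X) + H(Y|X) = 1.5605 + 1.3307 = 2.8912 bits
  H(X,Y) = 2.8913 bits
✓ Chain rule verified (Δ = 0.0001 is 4-dp rounding noise: each of the three values was rounded independently).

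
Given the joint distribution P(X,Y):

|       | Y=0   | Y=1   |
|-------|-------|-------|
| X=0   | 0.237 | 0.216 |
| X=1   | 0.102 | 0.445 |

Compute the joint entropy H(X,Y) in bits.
1.8255 bits

H(X,Y) = -Σ_{x,y} P(x,y) log₂ P(x,y). Per-cell terms -P(x,y)·log₂P(x,y):
  X=0: 0.49226, 0.47755
  X=1: 0.33592, 0.51981
Sum of the 4 terms: H(X,Y) = 1.8255 bits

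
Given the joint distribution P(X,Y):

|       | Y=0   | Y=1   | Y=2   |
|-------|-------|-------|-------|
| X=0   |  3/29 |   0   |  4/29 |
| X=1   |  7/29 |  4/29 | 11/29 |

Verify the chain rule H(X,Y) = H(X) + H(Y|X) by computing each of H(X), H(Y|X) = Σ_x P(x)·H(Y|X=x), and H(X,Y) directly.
H(X) = 0.7973 bits, H(Y|X) = 1.3551 bits, H(X,Y) = 2.1525 bits

Marginal of X (row sums):
  P(X=0) = 3/29 + 0 + 4/29 = 7/29
  P(X=1) = 7/29 + 4/29 + 11/29 = 22/29
H(X) = -[(7/29)·log₂(7/29) + (22/29)·log₂(22/29)]
  = 0.4950 + 0.3023 = 0.7973 bits

H(Y|X) = Σ_x P(x)·H(Y|X=x):
  X=0: P(X=0) = 7/29, P(Y|X=0) = (3/7, 0, 4/7) → H(Y|X=0) = 0.9852
  X=1: P(X=1) = 22/29, P(Y|X=1) = (7/22, 2/11, 1/2) → H(Y|X=1) = 1.4728
H(Y|X) = (7/29)·0.9852 + (22/29)·1.4728 = 1.3551 bits

H(X,Y) = -Σ_{x,y} P(x,y) log₂ P(x,y). Per-cell terms -P(x,y)·log₂P(x,y):
  X=0: 0.3386, 0.0000, 0.3942
  X=1: 0.4950, 0.3942, 0.5305
  (cells with P = 0 contribute 0)
Sum of the 6 terms: H(X,Y) = 2.1525 bits

Chain rule check:
  H(X) + H(Y|X) = 0.7973 + 1.3551 = 2.1524 bits
  H(X,Y) = 2.1525 bits
✓ Chain rule verified (Δ = 0.0001 is 4-dp rounding noise: each of the three values was rounded independently).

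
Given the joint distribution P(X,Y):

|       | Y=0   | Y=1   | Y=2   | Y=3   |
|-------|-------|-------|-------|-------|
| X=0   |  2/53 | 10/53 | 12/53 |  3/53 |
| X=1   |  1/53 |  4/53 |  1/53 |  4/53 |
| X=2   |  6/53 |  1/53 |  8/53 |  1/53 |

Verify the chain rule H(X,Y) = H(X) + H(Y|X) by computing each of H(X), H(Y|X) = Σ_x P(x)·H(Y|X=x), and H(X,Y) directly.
H(X) = 1.4713 bits, H(Y|X) = 1.6434 bits, H(X,Y) = 3.1146 bits

Marginal of X (row sums):
  P(X=0) = 2/53 + 10/53 + 12/53 + 3/53 = 27/53
  P(X=1) = 1/53 + 4/53 + 1/53 + 4/53 = 10/53
  P(X=2) = 6/53 + 1/53 + 8/53 + 1/53 = 16/53
H(X) = -[(27/53)·log₂(27/53) + (10/53)·log₂(10/53) + (16/53)·log₂(16/53)]
  = 0.49570 + 0.45396 + 0.52164 = 1.4713 bits

H(Y|X) = Σ_x P(x)·H(Y|X=x):
  X=0: P(X=0) = 27/53, P(Y|X=0) = (2/27, 10/27, 4/9, 1/9) → H(Y|X=0) = 1.68105
  X=1: P(X=1) = 10/53, P(Y|X=1) = (1/10, 2/5, 1/10, 2/5) → H(Y|X=1) = 1.72193
  X=2: P(X=2) = 16/53, P(Y|X=2) = (3/8, 1/16, 1/2, 1/16) → H(Y|X=2) = 1.53064
H(Y|X) = (27/53)·1.68105 + (10/53)·1.72193 + (16/53)·1.53064 = 1.6434 bits

H(X,Y) = -Σ_{x,y} P(x,y) log₂ P(x,y). Per-cell terms -P(x,y)·log₂P(x,y):
  X=0: 0.17841, 0.45396, 0.48520, 0.23451
  X=1: 0.10807, 0.28135, 0.10807, 0.28135
  X=2: 0.35581, 0.10807, 0.41176, 0.10807
Sum of the 12 terms: H(X,Y) = 3.1146 bits

Chain rule check:
  H(X) + H(Y|X) = 1.4713 + 1.6434 = 3.1147 bits
  H(X,Y) = 3.1146 bits
✓ Chain rule verified (Δ = 0.0001 is 4-dp rounding noise: each of the three values was rounded independently).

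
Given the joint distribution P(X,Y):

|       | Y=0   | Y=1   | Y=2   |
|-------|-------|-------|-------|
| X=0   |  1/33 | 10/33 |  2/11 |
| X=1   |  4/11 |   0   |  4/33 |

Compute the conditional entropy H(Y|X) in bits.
1.0224 bits

H(Y|X) = H(X,Y) - H(X)

H(X,Y) = -Σ_{x,y} P(x,y) log₂ P(x,y). Per-cell terms -P(x,y)·log₂P(x,y):
  X=0: 0.15286, 0.52196, 0.44717
  X=1: 0.53070, 0.00000, 0.36902
  (cells with P = 0 contribute 0)
Sum of the 6 terms: H(X,Y) = 2.0217 bits

Marginal of X (row sums):
  P(X=0) = 1/33 + 10/33 + 2/11 = 17/33
  P(X=1) = 4/11 + 0 + 4/33 = 16/33
H(X) = -[(17/33)·log₂(17/33) + (16/33)·log₂(16/33)]
  = 0.49296 + 0.50637 = 0.9993 bits

H(Y|X) = H(X,Y) - H(X) = 2.0217 - 0.9993 = 1.0224 bits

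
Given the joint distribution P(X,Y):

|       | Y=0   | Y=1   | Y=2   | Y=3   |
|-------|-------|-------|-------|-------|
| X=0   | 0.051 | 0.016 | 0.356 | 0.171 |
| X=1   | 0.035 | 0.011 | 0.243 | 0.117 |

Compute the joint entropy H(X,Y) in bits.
2.3795 bits

H(X,Y) = -Σ_{x,y} P(x,y) log₂ P(x,y). Per-cell terms -P(x,y)·log₂P(x,y):
  X=0: 0.21896, 0.09545, 0.53046, 0.43570
  X=1: 0.16928, 0.07157, 0.49596, 0.36216
Sum of the 8 terms: H(X,Y) = 2.3795 bits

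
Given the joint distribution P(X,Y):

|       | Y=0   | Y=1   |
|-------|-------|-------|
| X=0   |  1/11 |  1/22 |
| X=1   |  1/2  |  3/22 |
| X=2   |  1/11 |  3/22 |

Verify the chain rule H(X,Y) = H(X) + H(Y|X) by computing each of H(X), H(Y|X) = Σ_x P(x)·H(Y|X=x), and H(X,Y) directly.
H(X) = 1.2927 bits, H(Y|X) = 0.8229 bits, H(X,Y) = 2.1156 bits

Marginal of X (row sums):
  P(X=0) = 1/11 + 1/22 = 3/22
  P(X=1) = 1/2 + 3/22 = 7/11
  P(X=2) = 1/11 + 3/22 = 5/22
H(X) = -[(3/22)·log₂(3/22) + (7/11)·log₂(7/11) + (5/22)·log₂(5/22)]
  = 0.39197 + 0.41496 + 0.48580 = 1.2927 bits

H(Y|X) = Σ_x P(x)·H(Y|X=x):
  X=0: P(X=0) = 3/22, P(Y|X=0) = (2/3, 1/3) → H(Y|X=0) = 0.91830
  X=1: P(X=1) = 7/11, P(Y|X=1) = (11/14, 3/14) → H(Y|X=1) = 0.74960
  X=2: P(X=2) = 5/22, P(Y|X=2) = (2/5, 3/5) → H(Y|X=2) = 0.97095
H(Y|X) = (3/22)·0.91830 + (7/11)·0.74960 + (5/22)·0.97095 = 0.8229 bits

H(X,Y) = -Σ_{x,y} P(x,y) log₂ P(x,y). Per-cell terms -P(x,y)·log₂P(x,y):
  X=0: 0.31449, 0.20270
  X=1: 0.50000, 0.39197
  X=2: 0.31449, 0.39197
Sum of the 6 terms: H(X,Y) = 2.1156 bits

Chain rule check:
  H(X) + H(Y|X) = 1.2927 + 0.8229 = 2.1156 bits
  H(X,Y) = 2.1156 bits
✓ Chain rule verified.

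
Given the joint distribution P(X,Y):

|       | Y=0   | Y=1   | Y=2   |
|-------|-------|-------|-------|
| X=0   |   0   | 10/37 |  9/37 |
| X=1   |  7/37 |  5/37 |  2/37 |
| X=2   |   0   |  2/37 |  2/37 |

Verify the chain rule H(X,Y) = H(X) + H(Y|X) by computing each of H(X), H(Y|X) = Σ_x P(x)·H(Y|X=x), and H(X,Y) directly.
H(X) = 1.3712 bits, H(Y|X) = 1.1623 bits, H(X,Y) = 2.5335 bits

Marginal of X (row sums):
  P(X=0) = 0 + 10/37 + 9/37 = 19/37
  P(X=1) = 7/37 + 5/37 + 2/37 = 14/37
  P(X=2) = 0 + 2/37 + 2/37 = 4/37
H(X) = -[(19/37)·log₂(19/37) + (14/37)·log₂(14/37) + (4/37)·log₂(4/37)]
  = 0.493757 + 0.530524 + 0.346968 = 1.3712 bits

H(Y|X) = Σ_x P(x)·H(Y|X=x):
  X=0: P(X=0) = 19/37, P(Y|X=0) = (0, 10/19, 9/19) → H(Y|X=0) = 0.998001
  X=1: P(X=1) = 14/37, P(Y|X=1) = (1/2, 5/14, 1/7) → H(Y|X=1) = 1.431560
  X=2: P(X=2) = 4/37, P(Y|X=2) = (0, 1/2, 1/2) → H(Y|X=2) = 1.000000
H(Y|X) = (19/37)·0.998001 + (14/37)·1.431560 + (4/37)·1.000000 = 1.1623 bits

H(X,Y) = -Σ_{x,y} P(x,y) log₂ P(x,y). Per-cell terms -P(x,y)·log₂P(x,y):
  X=0: 0.000000, 0.510142, 0.496101
  X=1: 0.454451, 0.390206, 0.227538
  X=2: 0.000000, 0.227538, 0.227538
  (cells with P = 0 contribute 0)
Sum of the 9 terms: H(X,Y) = 2.5335 bits

Chain rule check:
  H(X) + H(Y|X) = 1.3712 + 1.1623 = 2.5335 bits
  H(X,Y) = 2.5335 bits
✓ Chain rule verified.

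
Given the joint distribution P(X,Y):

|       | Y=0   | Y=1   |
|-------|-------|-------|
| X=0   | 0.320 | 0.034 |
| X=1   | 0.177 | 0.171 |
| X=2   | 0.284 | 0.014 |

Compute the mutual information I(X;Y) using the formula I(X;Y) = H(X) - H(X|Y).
0.1674 bits

I(X;Y) = H(X) - H(X|Y)

Marginal of X (row sums):
  P(X=0) = 0.320 + 0.034 = 0.354
  P(X=1) = 0.177 + 0.171 = 0.348
  P(X=2) = 0.284 + 0.014 = 0.298
H(X) = -[0.354·log₂(0.354) + 0.348·log₂(0.348) + 0.298·log₂(0.298)]
  = 0.5304 + 0.5299 + 0.5205 = 1.5808 bits

Marginal of Y (column sums):
  P(Y=0) = 0.320 + 0.177 + 0.284 = 0.781
  P(Y=1) = 0.034 + 0.171 + 0.014 = 0.219
H(X|Y) = Σ_y P(y)·H(X|Y=y):
  Y=0: P(Y=0) = 0.781, P(X|Y=0) = (320/781, 177/781, 4/11) → H(X|Y=0) = 1.5435
  Y=1: P(Y=1) = 0.219, P(X|Y=1) = (34/219, 57/73, 14/219) → H(X|Y=1) = 0.9495
H(X|Y) = 0.781·1.5435 + 0.219·0.9495 = 1.4134 bits

I(X;Y) = H(X) - H(X|Y) = 1.5808 - 1.4134 = 0.1674 bits

Cross-check via I(X;Y) = H(X) + H(Y) - H(X,Y): computing H(Y) from the column sums and H(X,Y) from the 6 cells in the same way gives H(Y) = 0.7583 bits and H(X,Y) = 2.1717 bits, so
I(X;Y) = 1.5808 + 0.7583 - 2.1717 = 0.1674 bits ✓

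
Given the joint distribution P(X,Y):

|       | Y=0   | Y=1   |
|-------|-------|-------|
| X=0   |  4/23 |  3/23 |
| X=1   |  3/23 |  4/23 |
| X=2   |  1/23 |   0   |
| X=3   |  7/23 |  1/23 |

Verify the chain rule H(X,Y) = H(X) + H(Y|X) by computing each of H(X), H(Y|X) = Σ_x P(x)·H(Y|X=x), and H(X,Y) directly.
H(X) = 1.7713 bits, H(Y|X) = 0.7888 bits, H(X,Y) = 2.5600 bits

Marginal of X (row sums):
  P(X=0) = 4/23 + 3/23 = 7/23
  P(X=1) = 3/23 + 4/23 = 7/23
  P(X=2) = 1/23 + 0 = 1/23
  P(X=3) = 7/23 + 1/23 = 8/23
H(X) = -[(7/23)·log₂(7/23) + (7/23)·log₂(7/23) + (1/23)·log₂(1/23) + (8/23)·log₂(8/23)]
  = 0.522324 + 0.522324 + 0.196677 + 0.529935 = 1.7713 bits

H(Y|X) = Σ_x P(x)·H(Y|X=x):
  X=0: P(X=0) = 7/23, P(Y|X=0) = (4/7, 3/7) → H(Y|X=0) = 0.985228
  X=1: P(X=1) = 7/23, P(Y|X=1) = (3/7, 4/7) → H(Y|X=1) = 0.985228
  X=2: P(X=2) = 1/23, P(Y|X=2) = (1, 0) → H(Y|X=2) = 0.000000
  X=3: P(X=3) = 8/23, P(Y|X=3) = (7/8, 1/8) → H(Y|X=3) = 0.543564
H(Y|X) = (7/23)·0.985228 + (7/23)·0.985228 + (1/23)·0.000000 + (8/23)·0.543564 = 0.7888 bits

H(X,Y) = -Σ_{x,y} P(x,y) log₂ P(x,y). Per-cell terms -P(x,y)·log₂P(x,y):
  X=0: 0.438880, 0.383296
  X=1: 0.383296, 0.438880
  X=2: 0.196677, 0.000000
  X=3: 0.522324, 0.196677
  (cells with P = 0 contribute 0)
Sum of the 8 terms: H(X,Y) = 2.5600 bits

Chain rule check:
  H(X) + H(Y|X) = 1.7713 + 0.7888 = 2.5601 bits
  H(X,Y) = 2.5600 bits
✓ Chain rule verified (Δ = 0.0001 is 4-dp rounding noise: each of the three values was rounded independently).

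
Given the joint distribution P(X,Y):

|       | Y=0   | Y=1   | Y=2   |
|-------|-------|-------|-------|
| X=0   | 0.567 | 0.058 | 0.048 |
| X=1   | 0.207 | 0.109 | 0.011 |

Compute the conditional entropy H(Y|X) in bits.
0.8913 bits

H(Y|X) = H(X,Y) - H(X)

H(X,Y) = -Σ_{x,y} P(x,y) log₂ P(x,y). Per-cell terms -P(x,y)·log₂P(x,y):
  X=0: 0.46413, 0.23825, 0.21028
  X=1: 0.47037, 0.34854, 0.07157
Sum of the 6 terms: H(X,Y) = 1.8031 bits

Marginal of X (row sums):
  P(X=0) = 0.567 + 0.058 + 0.048 = 0.673
  P(X=1) = 0.207 + 0.109 + 0.011 = 0.327
H(X) = -[0.673·log₂(0.673) + 0.327·log₂(0.327)]
  = 0.38450 + 0.52733 = 0.9118 bits

H(Y|X) = H(X,Y) - H(X) = 1.8031 - 0.9118 = 0.8913 bits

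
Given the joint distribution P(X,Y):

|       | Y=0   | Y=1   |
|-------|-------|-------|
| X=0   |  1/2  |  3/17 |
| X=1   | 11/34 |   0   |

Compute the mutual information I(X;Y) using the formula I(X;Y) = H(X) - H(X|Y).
0.1121 bits

I(X;Y) = H(X) - H(X|Y)

Marginal of X (row sums):
  P(X=0) = 1/2 + 3/17 = 23/34
  P(X=1) = 11/34 + 0 = 11/34
H(X) = -[(23/34)·log₂(23/34) + (11/34)·log₂(11/34)]
  = 0.38146 + 0.52672 = 0.90818 bits

Marginal of Y (column sums):
  P(Y=0) = 1/2 + 11/34 = 14/17
  P(Y=1) = 3/17 + 0 = 3/17
H(X|Y) = Σ_y P(y)·H(X|Y=y):
  Y=0: P(Y=0) = 14/17, P(X|Y=0) = (17/28, 11/28) → H(X|Y=0) = 0.96662
  Y=1: P(Y=1) = 3/17, P(X|Y=1) = (1, 0) → H(X|Y=1) = 0.00000
H(X|Y) = (14/17)·0.96662 + (3/17)·0.00000 = 0.79604 bits

I(X;Y) = H(X) - H(X|Y) = 0.90818 - 0.79604 = 0.1121 bits

Cross-check via I(X;Y) = H(X) + H(Y) - H(X,Y): computing H(Y) from the column sums and H(X,Y) from the 4 cells in the same way gives H(Y) = 0.67229 bits and H(X,Y) = 1.46833 bits, so
I(X;Y) = 0.90818 + 0.67229 - 1.46833 = 0.1121 bits ✓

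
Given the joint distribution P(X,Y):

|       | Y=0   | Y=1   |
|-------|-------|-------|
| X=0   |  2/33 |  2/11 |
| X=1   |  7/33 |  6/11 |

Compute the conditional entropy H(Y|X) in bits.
0.8447 bits

H(Y|X) = H(X,Y) - H(X)

H(X,Y) = -Σ_{x,y} P(x,y) log₂ P(x,y). Per-cell terms -P(x,y)·log₂P(x,y):
  X=0: 0.245115, 0.447169
  X=1: 0.474523, 0.476983
Sum of the 4 terms: H(X,Y) = 1.64379 bits

Marginal of X (row sums):
  P(X=0) = 2/33 + 2/11 = 8/33
  P(X=1) = 7/33 + 6/11 = 25/33
H(X) = -[(8/33)·log₂(8/33) + (25/33)·log₂(25/33)]
  = 0.495611 + 0.303438 = 0.79905 bits

H(Y|X) = H(X,Y) - H(X) = 1.64379 - 0.79905 = 0.8447 bits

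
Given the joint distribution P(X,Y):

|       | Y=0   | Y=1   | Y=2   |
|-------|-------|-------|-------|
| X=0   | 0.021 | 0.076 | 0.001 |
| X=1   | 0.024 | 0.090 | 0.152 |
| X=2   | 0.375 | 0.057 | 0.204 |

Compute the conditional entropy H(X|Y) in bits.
0.9596 bits

H(X|Y) = H(X,Y) - H(Y)

H(X,Y) = -Σ_{x,y} P(x,y) log₂ P(x,y). Per-cell terms -P(x,y)·log₂P(x,y):
  X=0: 0.1170, 0.2826, 0.0100
  X=1: 0.1291, 0.3127, 0.4131
  X=2: 0.5306, 0.2356, 0.4678
Sum of the 9 terms: H(X,Y) = 2.4985 bits

Marginal of Y (column sums):
  P(Y=0) = 0.021 + 0.024 + 0.375 = 0.420
  P(Y=1) = 0.076 + 0.090 + 0.057 = 0.223
  P(Y=2) = 0.001 + 0.152 + 0.204 = 0.357
H(Y) = -[0.420·log₂(0.420) + 0.223·log₂(0.223) + 0.357·log₂(0.357)]
  = 0.5256 + 0.4828 + 0.5305 = 1.5389 bits

H(X|Y) = H(X,Y) - H(Y) = 2.4985 - 1.5389 = 0.9596 bits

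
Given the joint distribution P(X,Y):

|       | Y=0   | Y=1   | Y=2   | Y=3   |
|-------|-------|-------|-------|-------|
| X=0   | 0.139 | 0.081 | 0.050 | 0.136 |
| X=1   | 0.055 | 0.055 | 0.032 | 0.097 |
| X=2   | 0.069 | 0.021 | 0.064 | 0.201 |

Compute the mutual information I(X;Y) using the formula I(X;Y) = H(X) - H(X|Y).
0.0611 bits

I(X;Y) = H(X) - H(X|Y)

Marginal of X (row sums):
  P(X=0) = 0.139 + 0.081 + 0.050 + 0.136 = 0.406
  P(X=1) = 0.055 + 0.055 + 0.032 + 0.097 = 0.239
  P(X=2) = 0.069 + 0.021 + 0.064 + 0.201 = 0.355
H(X) = -[0.406·log₂(0.406) + 0.239·log₂(0.239) + 0.355·log₂(0.355)]
  = 0.5280 + 0.4935 + 0.5304 = 1.5519 bits

Marginal of Y (column sums):
  P(Y=0) = 0.139 + 0.055 + 0.069 = 0.263
  P(Y=1) = 0.081 + 0.055 + 0.021 = 0.157
  P(Y=2) = 0.050 + 0.032 + 0.064 = 0.146
  P(Y=3) = 0.136 + 0.097 + 0.201 = 0.434
H(X|Y) = Σ_y P(y)·H(X|Y=y):
  Y=0: P(Y=0) = 0.263, P(X|Y=0) = (139/263, 55/263, 69/263) → H(X|Y=0) = 1.4648
  Y=1: P(Y=1) = 0.157, P(X|Y=1) = (81/157, 55/157, 21/157) → H(X|Y=1) = 1.4109
  Y=2: P(Y=2) = 0.146, P(X|Y=2) = (25/73, 16/73, 32/73) → H(X|Y=2) = 1.5310
  Y=3: P(Y=3) = 0.434, P(X|Y=3) = (68/217, 97/434, 201/434) → H(X|Y=3) = 1.5220
H(X|Y) = 0.263·1.4648 + 0.157·1.4109 + 0.146·1.5310 + 0.434·1.5220 = 1.4908 bits

I(X;Y) = H(X) - H(X|Y) = 1.5519 - 1.4908 = 0.0611 bits

Cross-check via I(X;Y) = H(X) + H(Y) - H(X,Y): computing H(Y) from the column sums and H(X,Y) from the 12 cells in the same way gives H(Y) = 1.8541 bits and H(X,Y) = 3.3449 bits, so
I(X;Y) = 1.5519 + 1.8541 - 3.3449 = 0.0611 bits ✓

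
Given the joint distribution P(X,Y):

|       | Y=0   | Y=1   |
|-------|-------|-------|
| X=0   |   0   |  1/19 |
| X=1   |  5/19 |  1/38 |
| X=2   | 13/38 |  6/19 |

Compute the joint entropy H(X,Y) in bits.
1.9231 bits

H(X,Y) = -Σ_{x,y} P(x,y) log₂ P(x,y). Per-cell terms -P(x,y)·log₂P(x,y):
  X=0: 0.00000, 0.22358
  X=1: 0.50684, 0.13810
  X=2: 0.52940, 0.52515
  (cells with P = 0 contribute 0)
Sum of the 6 terms: H(X,Y) = 1.9231 bits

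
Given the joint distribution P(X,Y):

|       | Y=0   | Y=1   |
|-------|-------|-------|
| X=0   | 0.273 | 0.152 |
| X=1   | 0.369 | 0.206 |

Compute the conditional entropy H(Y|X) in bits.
0.9410 bits

H(Y|X) = H(X,Y) - H(X)

H(X,Y) = -Σ_{x,y} P(x,y) log₂ P(x,y). Per-cell terms -P(x,y)·log₂P(x,y):
  X=0: 0.51134, 0.41311
  X=1: 0.53074, 0.46953
Sum of the 4 terms: H(X,Y) = 1.9247 bits

Marginal of X (row sums):
  P(X=0) = 0.273 + 0.152 = 0.425
  P(X=1) = 0.369 + 0.206 = 0.575
H(X) = -[0.425·log₂(0.425) + 0.575·log₂(0.575)]
  = 0.52465 + 0.45906 = 0.9837 bits

H(Y|X) = H(X,Y) - H(X) = 1.9247 - 0.9837 = 0.9410 bits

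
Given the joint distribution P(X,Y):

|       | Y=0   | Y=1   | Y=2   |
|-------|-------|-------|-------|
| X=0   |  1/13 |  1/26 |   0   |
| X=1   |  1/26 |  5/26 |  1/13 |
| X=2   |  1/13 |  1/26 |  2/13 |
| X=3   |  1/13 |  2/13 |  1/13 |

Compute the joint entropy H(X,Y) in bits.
3.2539 bits

H(X,Y) = -Σ_{x,y} P(x,y) log₂ P(x,y). Per-cell terms -P(x,y)·log₂P(x,y):
  X=0: 0.28465, 0.18079, 0.00000
  X=1: 0.18079, 0.45741, 0.28465
  X=2: 0.28465, 0.18079, 0.41545
  X=3: 0.28465, 0.41545, 0.28465
  (cells with P = 0 contribute 0)
Sum of the 12 terms: H(X,Y) = 3.2539 bits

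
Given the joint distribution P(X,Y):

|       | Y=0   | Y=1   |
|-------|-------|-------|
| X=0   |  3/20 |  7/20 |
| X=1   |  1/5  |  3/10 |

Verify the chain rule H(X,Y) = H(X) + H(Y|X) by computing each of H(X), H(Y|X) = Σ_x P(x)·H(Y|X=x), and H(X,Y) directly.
H(X) = 1.0000 bits, H(Y|X) = 0.9261 bits, H(X,Y) = 1.9261 bits

Marginal of X (row sums):
  P(X=0) = 3/20 + 7/20 = 1/2
  P(X=1) = 1/5 + 3/10 = 1/2
H(X) = -[(1/2)·log₂(1/2) + (1/2)·log₂(1/2)]
  = 0.50000 + 0.50000 = 1.0000 bits

H(Y|X) = Σ_x P(x)·H(Y|X=x):
  X=0: P(X=0) = 1/2, P(Y|X=0) = (3/10, 7/10) → H(Y|X=0) = 0.88129
  X=1: P(X=1) = 1/2, P(Y|X=1) = (2/5, 3/5) → H(Y|X=1) = 0.97095
H(Y|X) = (1/2)·0.88129 + (1/2)·0.97095 = 0.9261 bits

H(X,Y) = -Σ_{x,y} P(x,y) log₂ P(x,y). Per-cell terms -P(x,y)·log₂P(x,y):
  X=0: 0.41054, 0.53010
  X=1: 0.46439, 0.52109
Sum of the 4 terms: H(X,Y) = 1.9261 bits

Chain rule check:
  H(X) + H(Y|X) = 1.0000 + 0.9261 = 1.9261 bits
  H(X,Y) = 1.9261 bits
✓ Chain rule verified.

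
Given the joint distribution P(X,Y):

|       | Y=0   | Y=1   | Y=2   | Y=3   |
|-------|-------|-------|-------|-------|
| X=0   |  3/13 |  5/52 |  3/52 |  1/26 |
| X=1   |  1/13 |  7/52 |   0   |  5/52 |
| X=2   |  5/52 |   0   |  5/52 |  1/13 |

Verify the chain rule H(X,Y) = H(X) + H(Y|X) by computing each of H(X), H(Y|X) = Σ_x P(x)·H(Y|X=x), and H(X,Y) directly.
H(X) = 1.5579 bits, H(Y|X) = 1.6067 bits, H(X,Y) = 3.1646 bits

Marginal of X (row sums):
  P(X=0) = 3/13 + 5/52 + 3/52 + 1/26 = 11/26
  P(X=1) = 1/13 + 7/52 + 0 + 5/52 = 4/13
  P(X=2) = 5/52 + 0 + 5/52 + 1/13 = 7/26
H(X) = -[(11/26)·log₂(11/26) + (4/13)·log₂(4/13) + (7/26)·log₂(7/26)]
  = 0.52504 + 0.52321 + 0.50968 = 1.5579 bits

H(Y|X) = Σ_x P(x)·H(Y|X=x):
  X=0: P(X=0) = 11/26, P(Y|X=0) = (6/11, 5/22, 3/22, 1/11) → H(Y|X=0) = 1.66925
  X=1: P(X=1) = 4/13, P(Y|X=1) = (1/4, 7/16, 0, 5/16) → H(Y|X=1) = 1.54618
  X=2: P(X=2) = 7/26, P(Y|X=2) = (5/14, 0, 5/14, 2/7) → H(Y|X=2) = 1.57741
H(Y|X) = (11/26)·1.66925 + (4/13)·1.54618 + (7/26)·1.57741 = 1.6067 bits

H(X,Y) = -Σ_{x,y} P(x,y) log₂ P(x,y). Per-cell terms -P(x,y)·log₂P(x,y):
  X=0: 0.48819, 0.32486, 0.23743, 0.18079
  X=1: 0.28465, 0.38945, 0.00000, 0.32486
  X=2: 0.32486, 0.00000, 0.32486, 0.28465
  (cells with P = 0 contribute 0)
Sum of the 12 terms: H(X,Y) = 3.1646 bits

Chain rule check:
  H(X) + H(Y|X) = 1.5579 + 1.6067 = 3.1646 bits
  H(X,Y) = 3.1646 bits
✓ Chain rule verified.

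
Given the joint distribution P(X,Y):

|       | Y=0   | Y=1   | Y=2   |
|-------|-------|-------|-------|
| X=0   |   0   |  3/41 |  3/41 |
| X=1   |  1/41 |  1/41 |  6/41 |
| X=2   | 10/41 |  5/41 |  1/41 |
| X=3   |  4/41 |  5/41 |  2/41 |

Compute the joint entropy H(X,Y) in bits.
3.1269 bits

H(X,Y) = -Σ_{x,y} P(x,y) log₂ P(x,y). Per-cell terms -P(x,y)·log₂P(x,y):
  X=0: 0.0000, 0.2760, 0.2760
  X=1: 0.1307, 0.1307, 0.4057
  X=2: 0.4965, 0.3702, 0.1307
  X=3: 0.3276, 0.3702, 0.2126
  (cells with P = 0 contribute 0)
Sum of the 12 terms: H(X,Y) = 3.1269 bits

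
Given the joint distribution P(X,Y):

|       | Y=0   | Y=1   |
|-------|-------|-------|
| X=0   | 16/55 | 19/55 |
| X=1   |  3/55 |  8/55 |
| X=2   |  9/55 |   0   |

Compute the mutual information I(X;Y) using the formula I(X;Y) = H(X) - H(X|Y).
0.1977 bits

I(X;Y) = H(X) - H(X|Y)

Marginal of X (row sums):
  P(X=0) = 16/55 + 19/55 = 7/11
  P(X=1) = 3/55 + 8/55 = 1/5
  P(X=2) = 9/55 + 0 = 9/55
H(X) = -[(7/11)·log₂(7/11) + (1/5)·log₂(1/5) + (9/55)·log₂(9/55)]
  = 0.414958 + 0.464386 + 0.427326 = 1.30667 bits

Marginal of Y (column sums):
  P(Y=0) = 16/55 + 3/55 + 9/55 = 28/55
  P(Y=1) = 19/55 + 8/55 + 0 = 27/55
H(X|Y) = Σ_y P(y)·H(X|Y=y):
  Y=0: P(Y=0) = 28/55, P(X|Y=0) = (4/7, 3/28, 9/28) → H(X|Y=0) = 1.332919
  Y=1: P(Y=1) = 27/55, P(X|Y=1) = (19/27, 8/27, 0) → H(X|Y=1) = 0.876716
H(X|Y) = (28/55)·1.332919 + (27/55)·0.876716 = 1.10896 bits

I(X;Y) = H(X) - H(X|Y) = 1.30667 - 1.10896 = 0.1977 bits

Cross-check via I(X;Y) = H(X) + H(Y) - H(X,Y): computing H(Y) from the column sums and H(X,Y) from the 6 cells in the same way gives H(Y) = 0.99976 bits and H(X,Y) = 2.10873 bits, so
I(X;Y) = 1.30667 + 0.99976 - 2.10873 = 0.1977 bits ✓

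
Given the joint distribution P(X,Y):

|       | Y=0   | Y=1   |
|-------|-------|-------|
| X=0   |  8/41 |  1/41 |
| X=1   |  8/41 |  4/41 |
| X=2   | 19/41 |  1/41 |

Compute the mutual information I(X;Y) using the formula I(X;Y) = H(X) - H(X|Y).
0.0817 bits

I(X;Y) = H(X) - H(X|Y)

Marginal of X (row sums):
  P(X=0) = 8/41 + 1/41 = 9/41
  P(X=1) = 8/41 + 4/41 = 12/41
  P(X=2) = 19/41 + 1/41 = 20/41
H(X) = -[(9/41)·log₂(9/41) + (12/41)·log₂(12/41) + (20/41)·log₂(20/41)]
  = 0.4802 + 0.5188 + 0.5052 = 1.5042 bits

Marginal of Y (column sums):
  P(Y=0) = 8/41 + 8/41 + 19/41 = 35/41
  P(Y=1) = 1/41 + 4/41 + 1/41 = 6/41
H(X|Y) = Σ_y P(y)·H(X|Y=y):
  Y=0: P(Y=0) = 35/41, P(X|Y=0) = (8/35, 8/35, 19/35) → H(X|Y=0) = 1.4518
  Y=1: P(Y=1) = 6/41, P(X|Y=1) = (1/6, 2/3, 1/6) → H(X|Y=1) = 1.2516
H(X|Y) = (35/41)·1.4518 + (6/41)·1.2516 = 1.4225 bits

I(X;Y) = H(X) - H(X|Y) = 1.5042 - 1.4225 = 0.0817 bits

Cross-check via I(X;Y) = H(X) + H(Y) - H(X,Y): computing H(Y) from the column sums and H(X,Y) from the 6 cells in the same way gives H(Y) = 0.6006 bits and H(X,Y) = 2.0231 bits, so
I(X;Y) = 1.5042 + 0.6006 - 2.0231 = 0.0817 bits ✓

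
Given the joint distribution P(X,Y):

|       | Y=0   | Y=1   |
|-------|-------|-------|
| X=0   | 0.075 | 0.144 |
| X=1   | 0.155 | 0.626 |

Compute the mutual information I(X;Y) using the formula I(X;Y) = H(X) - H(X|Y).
0.0135 bits

I(X;Y) = H(X) - H(X|Y)

Marginal of X (row sums):
  P(X=0) = 0.075 + 0.144 = 0.219
  P(X=1) = 0.155 + 0.626 = 0.781
H(X) = -[0.219·log₂(0.219) + 0.781·log₂(0.781)]
  = 0.4798 + 0.2785 = 0.7583 bits

Marginal of Y (column sums):
  P(Y=0) = 0.075 + 0.155 = 0.230
  P(Y=1) = 0.144 + 0.626 = 0.770
H(X|Y) = Σ_y P(y)·H(X|Y=y):
  Y=0: P(Y=0) = 0.230, P(X|Y=0) = (15/46, 31/46) → H(X|Y=0) = 0.9109
  Y=1: P(Y=1) = 0.770, P(X|Y=1) = (72/385, 313/385) → H(X|Y=1) = 0.6952
H(X|Y) = 0.230·0.9109 + 0.770·0.6952 = 0.7448 bits

I(X;Y) = H(X) - H(X|Y) = 0.7583 - 0.7448 = 0.0135 bits

Cross-check via I(X;Y) = H(X) + H(Y) - H(X,Y): computing H(Y) from the column sums and H(X,Y) from the 4 cells in the same way gives H(Y) = 0.7780 bits and H(X,Y) = 1.5228 bits, so
I(X;Y) = 0.7583 + 0.7780 - 1.5228 = 0.0135 bits ✓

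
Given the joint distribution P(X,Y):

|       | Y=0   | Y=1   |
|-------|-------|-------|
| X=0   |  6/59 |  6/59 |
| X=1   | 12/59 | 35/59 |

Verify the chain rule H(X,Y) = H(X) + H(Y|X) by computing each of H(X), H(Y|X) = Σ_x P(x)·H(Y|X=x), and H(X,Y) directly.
H(X) = 0.7287 bits, H(Y|X) = 0.8563 bits, H(X,Y) = 1.5849 bits

Marginal of X (row sums):
  P(X=0) = 6/59 + 6/59 = 12/59
  P(X=1) = 12/59 + 35/59 = 47/59
H(X) = -[(12/59)·log₂(12/59) + (47/59)·log₂(47/59)]
  = 0.467325 + 0.261331 = 0.7287 bits

H(Y|X) = Σ_x P(x)·H(Y|X=x):
  X=0: P(X=0) = 12/59, P(Y|X=0) = (1/2, 1/2) → H(Y|X=0) = 1.000000
  X=1: P(X=1) = 47/59, P(Y|X=1) = (12/47, 35/47) → H(Y|X=1) = 0.819600
H(Y|X) = (12/59)·1.000000 + (47/59)·0.819600 = 0.8563 bits

H(X,Y) = -Σ_{x,y} P(x,y) log₂ P(x,y). Per-cell terms -P(x,y)·log₂P(x,y):
  X=0: 0.335357, 0.335357
  X=1: 0.467325, 0.446908
Sum of the 4 terms: H(X,Y) = 1.5849 bits

Chain rule check:
  H(X) + H(Y|X) = 0.7287 + 0.8563 = 1.5850 bits
  H(X,Y) = 1.5849 bits
✓ Chain rule verified (Δ = 0.0001 is 4-dp rounding noise: each of the three values was rounded independently).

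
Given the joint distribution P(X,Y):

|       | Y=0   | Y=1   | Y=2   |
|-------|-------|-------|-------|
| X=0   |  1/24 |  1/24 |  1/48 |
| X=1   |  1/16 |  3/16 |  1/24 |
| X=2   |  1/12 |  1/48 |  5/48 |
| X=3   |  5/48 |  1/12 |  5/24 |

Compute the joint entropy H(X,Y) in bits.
3.2574 bits

H(X,Y) = -Σ_{x,y} P(x,y) log₂ P(x,y). Per-cell terms -P(x,y)·log₂P(x,y):
  X=0: 0.19104, 0.19104, 0.11635
  X=1: 0.25000, 0.45282, 0.19104
  X=2: 0.29875, 0.11635, 0.33990
  X=3: 0.33990, 0.29875, 0.47147
Sum of the 12 terms: H(X,Y) = 3.2574 bits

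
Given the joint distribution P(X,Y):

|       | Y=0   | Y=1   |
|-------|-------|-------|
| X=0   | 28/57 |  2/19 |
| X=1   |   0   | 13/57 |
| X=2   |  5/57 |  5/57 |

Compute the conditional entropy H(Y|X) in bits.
0.5765 bits

H(Y|X) = H(X,Y) - H(X)

H(X,Y) = -Σ_{x,y} P(x,y) log₂ P(x,y). Per-cell terms -P(x,y)·log₂P(x,y):
  X=0: 0.50377, 0.34189
  X=1: 0.00000, 0.48635
  X=2: 0.30798, 0.30798
  (cells with P = 0 contribute 0)
Sum of the 6 terms: H(X,Y) = 1.9480 bits

Marginal of X (row sums):
  P(X=0) = 28/57 + 2/19 = 34/57
  P(X=1) = 0 + 13/57 = 13/57
  P(X=2) = 5/57 + 5/57 = 10/57
H(X) = -[(34/57)·log₂(34/57) + (13/57)·log₂(13/57) + (10/57)·log₂(10/57)]
  = 0.44464 + 0.48635 + 0.44052 = 1.3715 bits

H(Y|X) = H(X,Y) - H(X) = 1.9480 - 1.3715 = 0.5765 bits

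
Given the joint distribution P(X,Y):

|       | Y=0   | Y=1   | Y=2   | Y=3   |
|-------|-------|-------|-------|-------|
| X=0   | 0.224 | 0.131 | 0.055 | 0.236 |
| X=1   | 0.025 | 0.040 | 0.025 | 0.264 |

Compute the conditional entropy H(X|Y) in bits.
0.8218 bits

H(X|Y) = H(X,Y) - H(Y)

H(X,Y) = -Σ_{x,y} P(x,y) log₂ P(x,y). Per-cell terms -P(x,y)·log₂P(x,y):
  X=0: 0.4834882, 0.3841393, 0.2301434, 0.4916213
  X=1: 0.1330482, 0.1857542, 0.1330482, 0.5072470
Sum of the 8 terms: H(X,Y) = 2.548490 bits

Marginal of Y (column sums):
  P(Y=0) = 0.224 + 0.025 = 0.249
  P(Y=1) = 0.131 + 0.040 = 0.171
  P(Y=2) = 0.055 + 0.025 = 0.080
  P(Y=3) = 0.236 + 0.264 = 0.500
H(Y) = -[0.249·log₂(0.249) + 0.171·log₂(0.171) + 0.080·log₂(0.080) + 0.500·log₂(0.500)]
  = 0.4994398 + 0.4356963 + 0.2915085 + 0.5000000 = 1.726645 bits

H(X|Y) = H(X,Y) - H(Y) = 2.548490 - 1.726645 = 0.8218 bits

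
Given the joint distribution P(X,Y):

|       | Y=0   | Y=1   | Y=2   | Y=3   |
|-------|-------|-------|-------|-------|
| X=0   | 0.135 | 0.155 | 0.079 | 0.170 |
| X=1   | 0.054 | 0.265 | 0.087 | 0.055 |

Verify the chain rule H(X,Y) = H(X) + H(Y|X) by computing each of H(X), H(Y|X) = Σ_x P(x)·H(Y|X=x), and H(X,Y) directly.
H(X) = 0.9956 bits, H(Y|X) = 1.8069 bits, H(X,Y) = 2.8025 bits

Marginal of X (row sums):
  P(X=0) = 0.135 + 0.155 + 0.079 + 0.170 = 0.539
  P(X=1) = 0.054 + 0.265 + 0.087 + 0.055 = 0.461
H(X) = -[0.539·log₂(0.539) + 0.461·log₂(0.461)]
  = 0.4806 + 0.5150 = 0.9956 bits

H(Y|X) = Σ_x P(x)·H(Y|X=x):
  X=0: P(X=0) = 0.539, P(Y|X=0) = (135/539, 155/539, 79/539, 170/539) → H(Y|X=0) = 1.9484
  X=1: P(X=1) = 0.461, P(Y|X=1) = (54/461, 265/461, 87/461, 55/461) → H(Y|X=1) = 1.6415
H(Y|X) = 0.539·1.9484 + 0.461·1.6415 = 1.8069 bits

H(X,Y) = -Σ_{x,y} P(x,y) log₂ P(x,y). Per-cell terms -P(x,y)·log₂P(x,y):
  X=0: 0.3900, 0.4169, 0.2893, 0.4346
  X=1: 0.2274, 0.5077, 0.3065, 0.2301
Sum of the 8 terms: H(X,Y) = 2.8025 bits

Chain rule check:
  H(X) + H(Y|X) = 0.9956 + 1.8069 = 2.8025 bits
  H(X,Y) = 2.8025 bits
✓ Chain rule verified.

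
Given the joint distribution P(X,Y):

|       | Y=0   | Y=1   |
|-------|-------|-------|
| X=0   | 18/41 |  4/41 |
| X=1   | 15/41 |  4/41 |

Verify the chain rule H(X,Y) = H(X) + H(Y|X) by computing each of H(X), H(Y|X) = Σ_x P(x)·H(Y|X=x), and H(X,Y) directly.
H(X) = 0.9961 bits, H(Y|X) = 0.7111 bits, H(X,Y) = 1.7073 bits

Marginal of X (row sums):
  P(X=0) = 18/41 + 4/41 = 22/41
  P(X=1) = 15/41 + 4/41 = 19/41
H(X) = -[(22/41)·log₂(22/41) + (19/41)·log₂(19/41)]
  = 0.4819 + 0.5142 = 0.9961 bits

H(Y|X) = Σ_x P(x)·H(Y|X=x):
  X=0: P(X=0) = 22/41, P(Y|X=0) = (9/11, 2/11) → H(Y|X=0) = 0.6840
  X=1: P(X=1) = 19/41, P(Y|X=1) = (15/19, 4/19) → H(Y|X=1) = 0.7425
H(Y|X) = (22/41)·0.6840 + (19/41)·0.7425 = 0.7111 bits

H(X,Y) = -Σ_{x,y} P(x,y) log₂ P(x,y). Per-cell terms -P(x,y)·log₂P(x,y):
  X=0: 0.5214, 0.3276
  X=1: 0.5307, 0.3276
Sum of the 4 terms: H(X,Y) = 1.7073 bits

Chain rule check:
  H(X) + H(Y|X) = 0.9961 + 0.7111 = 1.7072 bits
  H(X,Y) = 1.7073 bits
✓ Chain rule verified (Δ = 0.0001 is 4-dp rounding noise: each of the three values was rounded independently).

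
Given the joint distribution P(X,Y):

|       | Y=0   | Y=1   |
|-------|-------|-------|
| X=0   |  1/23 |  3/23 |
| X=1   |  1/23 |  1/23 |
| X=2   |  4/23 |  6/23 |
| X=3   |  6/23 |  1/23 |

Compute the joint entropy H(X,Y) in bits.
2.6203 bits

H(X,Y) = -Σ_{x,y} P(x,y) log₂ P(x,y). Per-cell terms -P(x,y)·log₂P(x,y):
  X=0: 0.19668, 0.38330
  X=1: 0.19668, 0.19668
  X=2: 0.43888, 0.50572
  X=3: 0.50572, 0.19668
Sum of the 8 terms: H(X,Y) = 2.6203 bits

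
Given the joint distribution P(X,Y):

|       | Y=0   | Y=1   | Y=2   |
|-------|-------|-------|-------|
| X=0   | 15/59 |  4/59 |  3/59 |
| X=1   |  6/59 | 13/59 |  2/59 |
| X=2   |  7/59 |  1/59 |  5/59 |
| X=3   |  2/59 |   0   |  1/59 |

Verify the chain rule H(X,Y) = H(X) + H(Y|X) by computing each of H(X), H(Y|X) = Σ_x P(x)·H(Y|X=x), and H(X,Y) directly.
H(X) = 1.7605 bits, H(Y|X) = 1.2368 bits, H(X,Y) = 2.9973 bits

Marginal of X (row sums):
  P(X=0) = 15/59 + 4/59 + 3/59 = 22/59
  P(X=1) = 6/59 + 13/59 + 2/59 = 21/59
  P(X=2) = 7/59 + 1/59 + 5/59 = 13/59
  P(X=3) = 2/59 + 0 + 1/59 = 3/59
H(X) = -[(22/59)·log₂(22/59) + (21/59)·log₂(21/59) + (13/59)·log₂(13/59) + (3/59)·log₂(3/59)]
  = 0.5307 + 0.5305 + 0.4808 + 0.2185 = 1.7605 bits

H(Y|X) = Σ_x P(x)·H(Y|X=x):
  X=0: P(X=0) = 22/59, P(Y|X=0) = (15/22, 2/11, 3/22) → H(Y|X=0) = 1.2159
  X=1: P(X=1) = 21/59, P(Y|X=1) = (2/7, 13/21, 2/21) → H(Y|X=1) = 1.2678
  X=2: P(X=2) = 13/59, P(Y|X=2) = (7/13, 1/13, 5/13) → H(Y|X=2) = 1.2957
  X=3: P(X=3) = 3/59, P(Y|X=3) = (2/3, 0, 1/3) → H(Y|X=3) = 0.9183
H(Y|X) = (22/59)·1.2159 + (21/59)·1.2678 + (13/59)·1.2957 + (3/59)·0.9183 = 1.2368 bits

H(X,Y) = -Σ_{x,y} P(x,y) log₂ P(x,y). Per-cell terms -P(x,y)·log₂P(x,y):
  X=0: 0.5023, 0.2632, 0.2185
  X=1: 0.3354, 0.4808, 0.1655
  X=2: 0.3649, 0.0997, 0.3018
  X=3: 0.1655, 0.0000, 0.0997
  (cells with P = 0 contribute 0)
Sum of the 12 terms: H(X,Y) = 2.9973 bits

Chain rule check:
  H(X) + H(Y|X) = 1.7605 + 1.2368 = 2.9973 bits
  H(X,Y) = 2.9973 bits
✓ Chain rule verified.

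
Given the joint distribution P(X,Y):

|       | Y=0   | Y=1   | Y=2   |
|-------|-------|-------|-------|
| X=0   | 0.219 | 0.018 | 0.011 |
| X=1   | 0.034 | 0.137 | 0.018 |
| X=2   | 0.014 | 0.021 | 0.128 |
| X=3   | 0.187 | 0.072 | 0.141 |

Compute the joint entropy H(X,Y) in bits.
3.0258 bits

H(X,Y) = -Σ_{x,y} P(x,y) log₂ P(x,y). Per-cell terms -P(x,y)·log₂P(x,y):
  X=0: 0.47983, 0.10433, 0.07157
  X=1: 0.16586, 0.39288, 0.10433
  X=2: 0.08622, 0.11704, 0.37962
  X=3: 0.45233, 0.27330, 0.39850
Sum of the 12 terms: H(X,Y) = 3.0258 bits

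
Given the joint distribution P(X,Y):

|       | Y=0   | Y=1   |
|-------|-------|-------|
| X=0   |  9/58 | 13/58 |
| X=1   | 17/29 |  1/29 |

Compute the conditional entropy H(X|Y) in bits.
0.6952 bits

H(X|Y) = H(X,Y) - H(Y)

H(X,Y) = -Σ_{x,y} P(x,y) log₂ P(x,y). Per-cell terms -P(x,y)·log₂P(x,y):
  X=0: 0.4171, 0.4836
  X=1: 0.4517, 0.1675
Sum of the 4 terms: H(X,Y) = 1.5199 bits

Marginal of Y (column sums):
  P(Y=0) = 9/58 + 17/29 = 43/58
  P(Y=1) = 13/58 + 1/29 = 15/58
H(Y) = -[(43/58)·log₂(43/58) + (15/58)·log₂(15/58)]
  = 0.3201 + 0.5046 = 0.8247 bits

H(X|Y) = H(X,Y) - H(Y) = 1.5199 - 0.8247 = 0.6952 bits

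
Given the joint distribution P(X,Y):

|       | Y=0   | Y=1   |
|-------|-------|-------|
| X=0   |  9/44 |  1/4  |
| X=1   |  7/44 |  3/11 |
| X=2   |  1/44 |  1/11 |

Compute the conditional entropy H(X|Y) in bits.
1.3776 bits

H(X|Y) = H(X,Y) - H(Y)

H(X,Y) = -Σ_{x,y} P(x,y) log₂ P(x,y). Per-cell terms -P(x,y)·log₂P(x,y):
  X=0: 0.4683, 0.5000
  X=1: 0.4219, 0.5112
  X=2: 0.1241, 0.3145
Sum of the 6 terms: H(X,Y) = 2.3400 bits

Marginal of Y (column sums):
  P(Y=0) = 9/44 + 7/44 + 1/44 = 17/44
  P(Y=1) = 1/4 + 3/11 + 1/11 = 27/44
H(Y) = -[(17/44)·log₂(17/44) + (27/44)·log₂(27/44)]
  = 0.5301 + 0.4323 = 0.9624 bits

H(X|Y) = H(X,Y) - H(Y) = 2.3400 - 0.9624 = 1.3776 bits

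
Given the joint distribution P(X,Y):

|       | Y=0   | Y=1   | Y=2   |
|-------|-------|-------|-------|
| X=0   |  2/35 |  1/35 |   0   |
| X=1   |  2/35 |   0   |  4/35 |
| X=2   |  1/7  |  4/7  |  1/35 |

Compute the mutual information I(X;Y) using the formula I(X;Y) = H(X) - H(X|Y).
0.4206 bits

I(X;Y) = H(X) - H(X|Y)

Marginal of X (row sums):
  P(X=0) = 2/35 + 1/35 + 0 = 3/35
  P(X=1) = 2/35 + 0 + 4/35 = 6/35
  P(X=2) = 1/7 + 4/7 + 1/35 = 26/35
H(X) = -[(3/35)·log₂(3/35) + (6/35)·log₂(6/35) + (26/35)·log₂(26/35)]
  = 0.303799 + 0.436169 + 0.318569 = 1.058537 bits

Marginal of Y (column sums):
  P(Y=0) = 2/35 + 2/35 + 1/7 = 9/35
  P(Y=1) = 1/35 + 0 + 4/7 = 3/5
  P(Y=2) = 0 + 4/35 + 1/35 = 1/7
H(X|Y) = Σ_y P(y)·H(X|Y=y):
  Y=0: P(Y=0) = 9/35, P(X|Y=0) = (2/9, 2/9, 5/9) → H(X|Y=0) = 1.435521
  Y=1: P(Y=1) = 3/5, P(X|Y=1) = (1/21, 0, 20/21) → H(X|Y=1) = 0.276195
  Y=2: P(Y=2) = 1/7, P(X|Y=2) = (0, 4/5, 1/5) → H(X|Y=2) = 0.721928
H(X|Y) = (9/35)·1.435521 + (3/5)·0.276195 + (1/7)·0.721928 = 0.637984 bits

I(X;Y) = H(X) - H(X|Y) = 1.058537 - 0.637984 = 0.4206 bits

Cross-check via I(X;Y) = H(X) + H(Y) - H(X,Y): computing H(Y) from the column sums and H(X,Y) from the 9 cells in the same way gives H(Y) = 1.347065 bits and H(X,Y) = 1.985049 bits, so
I(X;Y) = 1.058537 + 1.347065 - 1.985049 = 0.4206 bits ✓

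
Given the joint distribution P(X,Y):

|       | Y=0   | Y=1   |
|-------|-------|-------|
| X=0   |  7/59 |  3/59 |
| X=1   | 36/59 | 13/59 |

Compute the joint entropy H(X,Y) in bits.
1.4991 bits

H(X,Y) = -Σ_{x,y} P(x,y) log₂ P(x,y). Per-cell terms -P(x,y)·log₂P(x,y):
  X=0: 0.3649, 0.2185
  X=1: 0.4349, 0.4808
Sum of the 4 terms: H(X,Y) = 1.4991 bits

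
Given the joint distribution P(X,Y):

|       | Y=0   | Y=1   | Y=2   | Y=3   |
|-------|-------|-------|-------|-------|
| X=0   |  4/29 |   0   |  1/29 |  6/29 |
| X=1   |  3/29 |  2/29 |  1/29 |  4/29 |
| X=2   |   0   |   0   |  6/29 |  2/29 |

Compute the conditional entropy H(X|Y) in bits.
1.1344 bits

H(X|Y) = H(X,Y) - H(Y)

H(X,Y) = -Σ_{x,y} P(x,y) log₂ P(x,y). Per-cell terms -P(x,y)·log₂P(x,y):
  X=0: 0.3942043, 0.0000000, 0.1675166, 0.4702797
  X=1: 0.3385881, 0.2660677, 0.1675166, 0.3942043
  X=2: 0.0000000, 0.0000000, 0.4702797, 0.2660677
  (cells with P = 0 contribute 0)
Sum of the 12 terms: H(X,Y) = 2.934725 bits

Marginal of Y (column sums):
  P(Y=0) = 4/29 + 3/29 + 0 = 7/29
  P(Y=1) = 0 + 2/29 + 0 = 2/29
  P(Y=2) = 1/29 + 1/29 + 6/29 = 8/29
  P(Y=3) = 6/29 + 4/29 + 2/29 = 12/29
H(Y) = -[(7/29)·log₂(7/29) + (2/29)·log₂(2/29) + (8/29)·log₂(8/29) + (12/29)·log₂(12/29)]
  = 0.4949787 + 0.2660677 + 0.5125465 + 0.5267663 = 1.800359 bits

H(X|Y) = H(X,Y) - H(Y) = 2.934725 - 1.800359 = 1.1344 bits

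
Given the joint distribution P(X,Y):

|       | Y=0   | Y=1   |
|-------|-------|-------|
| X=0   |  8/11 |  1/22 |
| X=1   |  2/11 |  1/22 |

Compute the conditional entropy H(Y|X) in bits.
0.4135 bits

H(Y|X) = H(X,Y) - H(X)

H(X,Y) = -Σ_{x,y} P(x,y) log₂ P(x,y). Per-cell terms -P(x,y)·log₂P(x,y):
  X=0: 0.3341, 0.2027
  X=1: 0.4472, 0.2027
Sum of the 4 terms: H(X,Y) = 1.1867 bits

Marginal of X (row sums):
  P(X=0) = 8/11 + 1/22 = 17/22
  P(X=1) = 2/11 + 1/22 = 5/22
H(X) = -[(17/22)·log₂(17/22) + (5/22)·log₂(5/22)]
  = 0.2874 + 0.4858 = 0.7732 bits

H(Y|X) = H(X,Y) - H(X) = 1.1867 - 0.7732 = 0.4135 bits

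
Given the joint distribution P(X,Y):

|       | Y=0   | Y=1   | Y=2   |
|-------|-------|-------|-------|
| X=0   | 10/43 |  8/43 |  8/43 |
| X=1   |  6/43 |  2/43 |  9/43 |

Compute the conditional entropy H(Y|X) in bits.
1.4986 bits

H(Y|X) = H(X,Y) - H(X)

H(X,Y) = -Σ_{x,y} P(x,y) log₂ P(x,y). Per-cell terms -P(x,y)·log₂P(x,y):
  X=0: 0.48938, 0.45140, 0.45140
  X=1: 0.39646, 0.20587, 0.47226
Sum of the 6 terms: H(X,Y) = 2.4668 bits

Marginal of X (row sums):
  P(X=0) = 10/43 + 8/43 + 8/43 = 26/43
  P(X=1) = 6/43 + 2/43 + 9/43 = 17/43
H(X) = -[(26/43)·log₂(26/43) + (17/43)·log₂(17/43)]
  = 0.43887 + 0.52929 = 0.9682 bits

H(Y|X) = H(X,Y) - H(X) = 2.4668 - 0.9682 = 1.4986 bits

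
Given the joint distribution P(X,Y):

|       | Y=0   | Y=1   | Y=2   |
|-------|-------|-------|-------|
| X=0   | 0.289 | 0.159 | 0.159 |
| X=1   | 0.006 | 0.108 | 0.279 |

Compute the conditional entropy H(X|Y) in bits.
0.7162 bits

H(X|Y) = H(X,Y) - H(Y)

H(X,Y) = -Σ_{x,y} P(x,y) log₂ P(x,y). Per-cell terms -P(x,y)·log₂P(x,y):
  X=0: 0.51756, 0.42181, 0.42181
  X=1: 0.04428, 0.34678, 0.51382
Sum of the 6 terms: H(X,Y) = 2.2661 bits

Marginal of Y (column sums):
  P(Y=0) = 0.289 + 0.006 = 0.295
  P(Y=1) = 0.159 + 0.108 = 0.267
  P(Y=2) = 0.159 + 0.279 = 0.438
H(Y) = -[0.295·log₂(0.295) + 0.267·log₂(0.267) + 0.438·log₂(0.438)]
  = 0.51956 + 0.50866 + 0.52166 = 1.5499 bits

H(X|Y) = H(X,Y) - H(Y) = 2.2661 - 1.5499 = 0.7162 bits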